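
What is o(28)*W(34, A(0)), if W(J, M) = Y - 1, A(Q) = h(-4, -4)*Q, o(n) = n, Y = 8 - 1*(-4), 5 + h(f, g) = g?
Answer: 308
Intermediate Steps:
h(f, g) = -5 + g
Y = 12 (Y = 8 + 4 = 12)
A(Q) = -9*Q (A(Q) = (-5 - 4)*Q = -9*Q)
W(J, M) = 11 (W(J, M) = 12 - 1 = 11)
o(28)*W(34, A(0)) = 28*11 = 308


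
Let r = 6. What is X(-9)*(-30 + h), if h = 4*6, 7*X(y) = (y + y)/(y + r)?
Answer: -36/7 ≈ -5.1429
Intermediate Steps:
X(y) = 2*y/(7*(6 + y)) (X(y) = ((y + y)/(y + 6))/7 = ((2*y)/(6 + y))/7 = (2*y/(6 + y))/7 = 2*y/(7*(6 + y)))
h = 24
X(-9)*(-30 + h) = ((2/7)*(-9)/(6 - 9))*(-30 + 24) = ((2/7)*(-9)/(-3))*(-6) = ((2/7)*(-9)*(-⅓))*(-6) = (6/7)*(-6) = -36/7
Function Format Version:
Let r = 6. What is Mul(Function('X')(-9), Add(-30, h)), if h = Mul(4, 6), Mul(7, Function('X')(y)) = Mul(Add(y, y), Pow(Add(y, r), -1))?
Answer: Rational(-36, 7) ≈ -5.1429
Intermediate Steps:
Function('X')(y) = Mul(Rational(2, 7), y, Pow(Add(6, y), -1)) (Function('X')(y) = Mul(Rational(1, 7), Mul(Add(y, y), Pow(Add(y, 6), -1))) = Mul(Rational(1, 7), Mul(Mul(2, y), Pow(Add(6, y), -1))) = Mul(Rational(1, 7), Mul(2, y, Pow(Add(6, y), -1))) = Mul(Rational(2, 7), y, Pow(Add(6, y), -1)))
h = 24
Mul(Function('X')(-9), Add(-30, h)) = Mul(Mul(Rational(2, 7), -9, Pow(Add(6, -9), -1)), Add(-30, 24)) = Mul(Mul(Rational(2, 7), -9, Pow(-3, -1)), -6) = Mul(Mul(Rational(2, 7), -9, Rational(-1, 3)), -6) = Mul(Rational(6, 7), -6) = Rational(-36, 7)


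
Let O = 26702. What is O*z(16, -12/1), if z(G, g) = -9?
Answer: -240318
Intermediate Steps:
O*z(16, -12/1) = 26702*(-9) = -240318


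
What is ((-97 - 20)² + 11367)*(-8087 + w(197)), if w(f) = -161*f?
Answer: -997329024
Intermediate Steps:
((-97 - 20)² + 11367)*(-8087 + w(197)) = ((-97 - 20)² + 11367)*(-8087 - 161*197) = ((-117)² + 11367)*(-8087 - 31717) = (13689 + 11367)*(-39804) = 25056*(-39804) = -997329024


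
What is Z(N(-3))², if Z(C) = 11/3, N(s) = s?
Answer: 121/9 ≈ 13.444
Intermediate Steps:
Z(C) = 11/3 (Z(C) = 11*(⅓) = 11/3)
Z(N(-3))² = (11/3)² = 121/9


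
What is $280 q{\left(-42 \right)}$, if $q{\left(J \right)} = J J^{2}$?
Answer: $-20744640$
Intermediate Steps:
$q{\left(J \right)} = J^{3}$
$280 q{\left(-42 \right)} = 280 \left(-42\right)^{3} = 280 \left(-74088\right) = -20744640$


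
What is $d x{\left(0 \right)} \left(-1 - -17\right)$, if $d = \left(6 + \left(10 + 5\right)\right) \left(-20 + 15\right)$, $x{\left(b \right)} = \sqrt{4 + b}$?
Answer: $-3360$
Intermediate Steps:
$d = -105$ ($d = \left(6 + 15\right) \left(-5\right) = 21 \left(-5\right) = -105$)
$d x{\left(0 \right)} \left(-1 - -17\right) = - 105 \sqrt{4 + 0} \left(-1 - -17\right) = - 105 \sqrt{4} \left(-1 + 17\right) = \left(-105\right) 2 \cdot 16 = \left(-210\right) 16 = -3360$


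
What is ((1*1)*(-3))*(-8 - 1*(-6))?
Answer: 6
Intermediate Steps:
((1*1)*(-3))*(-8 - 1*(-6)) = (1*(-3))*(-8 + 6) = -3*(-2) = 6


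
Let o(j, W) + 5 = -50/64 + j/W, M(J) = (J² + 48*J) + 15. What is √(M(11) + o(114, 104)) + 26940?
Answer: 26940 + 15*√31694/104 ≈ 26966.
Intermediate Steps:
M(J) = 15 + J² + 48*J
o(j, W) = -185/32 + j/W (o(j, W) = -5 + (-50/64 + j/W) = -5 + (-50*1/64 + j/W) = -5 + (-25/32 + j/W) = -185/32 + j/W)
√(M(11) + o(114, 104)) + 26940 = √((15 + 11² + 48*11) + (-185/32 + 114/104)) + 26940 = √((15 + 121 + 528) + (-185/32 + 114*(1/104))) + 26940 = √(664 + (-185/32 + 57/52)) + 26940 = √(664 - 1949/416) + 26940 = √(274275/416) + 26940 = 15*√31694/104 + 26940 = 26940 + 15*√31694/104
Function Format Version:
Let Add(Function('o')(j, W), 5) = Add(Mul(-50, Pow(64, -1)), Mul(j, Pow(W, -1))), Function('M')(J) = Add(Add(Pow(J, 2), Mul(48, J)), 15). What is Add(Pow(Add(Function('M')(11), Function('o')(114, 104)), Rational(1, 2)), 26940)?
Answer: Add(26940, Mul(Rational(15, 104), Pow(31694, Rational(1, 2)))) ≈ 26966.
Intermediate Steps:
Function('M')(J) = Add(15, Pow(J, 2), Mul(48, J))
Function('o')(j, W) = Add(Rational(-185, 32), Mul(j, Pow(W, -1))) (Function('o')(j, W) = Add(-5, Add(Mul(-50, Pow(64, -1)), Mul(j, Pow(W, -1)))) = Add(-5, Add(Mul(-50, Rational(1, 64)), Mul(j, Pow(W, -1)))) = Add(-5, Add(Rational(-25, 32), Mul(j, Pow(W, -1)))) = Add(Rational(-185, 32), Mul(j, Pow(W, -1))))
Add(Pow(Add(Function('M')(11), Function('o')(114, 104)), Rational(1, 2)), 26940) = Add(Pow(Add(Add(15, Pow(11, 2), Mul(48, 11)), Add(Rational(-185, 32), Mul(114, Pow(104, -1)))), Rational(1, 2)), 26940) = Add(Pow(Add(Add(15, 121, 528), Add(Rational(-185, 32), Mul(114, Rational(1, 104)))), Rational(1, 2)), 26940) = Add(Pow(Add(664, Add(Rational(-185, 32), Rational(57, 52))), Rational(1, 2)), 26940) = Add(Pow(Add(664, Rational(-1949, 416)), Rational(1, 2)), 26940) = Add(Pow(Rational(274275, 416), Rational(1, 2)), 26940) = Add(Mul(Rational(15, 104), Pow(31694, Rational(1, 2))), 26940) = Add(26940, Mul(Rational(15, 104), Pow(31694, Rational(1, 2))))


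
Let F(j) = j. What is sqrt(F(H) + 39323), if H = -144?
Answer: sqrt(39179) ≈ 197.94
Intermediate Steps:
sqrt(F(H) + 39323) = sqrt(-144 + 39323) = sqrt(39179)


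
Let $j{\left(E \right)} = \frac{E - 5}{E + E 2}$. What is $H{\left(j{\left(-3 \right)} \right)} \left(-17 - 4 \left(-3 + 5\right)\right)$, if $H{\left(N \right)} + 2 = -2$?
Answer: $100$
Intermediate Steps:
$j{\left(E \right)} = \frac{-5 + E}{3 E}$ ($j{\left(E \right)} = \frac{-5 + E}{E + 2 E} = \frac{-5 + E}{3 E}$)
$H{\left(N \right)} = -4$ ($H{\left(N \right)} = -2 - 2 = -4$)
$H{\left(j{\left(-3 \right)} \right)} \left(-17 - 4 \left(-3 + 5\right)\right) = - 4 \left(-17 - 4 \left(-3 + 5\right)\right) = - 4 \left(-17 - 8\right) = \left(-4\right) \left(-25\right) = 100$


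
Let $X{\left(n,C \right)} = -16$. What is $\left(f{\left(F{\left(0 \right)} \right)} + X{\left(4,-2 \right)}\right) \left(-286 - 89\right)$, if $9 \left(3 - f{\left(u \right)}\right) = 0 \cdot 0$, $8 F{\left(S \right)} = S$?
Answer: $4875$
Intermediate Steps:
$F{\left(S \right)} = \frac{S}{8}$
$f{\left(u \right)} = 3$ ($f{\left(u \right)} = 3 - \frac{0 \cdot 0}{9} = 3 - 0 = 3 + 0 = 3$)
$\left(f{\left(F{\left(0 \right)} \right)} + X{\left(4,-2 \right)}\right) \left(-286 - 89\right) = \left(3 - 16\right) \left(-286 - 89\right) = \left(-13\right) \left(-375\right) = 4875$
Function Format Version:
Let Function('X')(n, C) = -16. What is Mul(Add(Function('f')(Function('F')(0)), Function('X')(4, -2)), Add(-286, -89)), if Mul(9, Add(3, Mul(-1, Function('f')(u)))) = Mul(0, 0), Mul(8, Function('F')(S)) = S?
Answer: 4875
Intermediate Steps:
Function('F')(S) = Mul(Rational(1, 8), S)
Function('f')(u) = 3 (Function('f')(u) = Add(3, Mul(Rational(-1, 9), Mul(0, 0))) = Add(3, Mul(Rational(-1, 9), 0)) = Add(3, 0) = 3)
Mul(Add(Function('f')(Function('F')(0)), Function('X')(4, -2)), Add(-286, -89)) = Mul(Add(3, -16), Add(-286, -89)) = Mul(-13, -375) = 4875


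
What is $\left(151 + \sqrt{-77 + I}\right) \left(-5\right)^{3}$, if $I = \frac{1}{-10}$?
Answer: $-18875 - \frac{25 i \sqrt{7710}}{2} \approx -18875.0 - 1097.6 i$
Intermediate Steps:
$I = - \frac{1}{10} \approx -0.1$
$\left(151 + \sqrt{-77 + I}\right) \left(-5\right)^{3} = \left(151 + \sqrt{-77 - \frac{1}{10}}\right) \left(-5\right)^{3} = \left(151 + \sqrt{- \frac{771}{10}}\right) \left(-125\right) = \left(151 + \frac{i \sqrt{7710}}{10}\right) \left(-125\right) = -18875 - \frac{25 i \sqrt{7710}}{2}$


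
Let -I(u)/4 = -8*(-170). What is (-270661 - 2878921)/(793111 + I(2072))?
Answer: -3149582/787671 ≈ -3.9986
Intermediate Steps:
I(u) = -5440 (I(u) = -(-32)*(-170) = -4*1360 = -5440)
(-270661 - 2878921)/(793111 + I(2072)) = (-270661 - 2878921)/(793111 - 5440) = -3149582/787671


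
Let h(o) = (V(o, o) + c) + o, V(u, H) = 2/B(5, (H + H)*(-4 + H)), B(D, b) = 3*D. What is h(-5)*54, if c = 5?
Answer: 36/5 ≈ 7.2000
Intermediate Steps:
V(u, H) = 2/15 (V(u, H) = 2/((3*5)) = 2/15)
h(o) = 77/15 + o (h(o) = (2/15 + 5) + o = 77/15 + o)
h(-5)*54 = (77/15 - 5)*54 = (2/15)*54 = 36/5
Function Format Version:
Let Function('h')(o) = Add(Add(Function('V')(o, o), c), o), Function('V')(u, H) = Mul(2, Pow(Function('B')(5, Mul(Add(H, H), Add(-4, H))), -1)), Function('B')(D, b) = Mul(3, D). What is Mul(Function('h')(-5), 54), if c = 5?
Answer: Rational(36, 5) ≈ 7.2000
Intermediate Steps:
Function('V')(u, H) = Rational(2, 15) (Function('V')(u, H) = Mul(2, Pow(Mul(3, 5), -1)) = Mul(2, Pow(15, -1)) = Mul(2, Rational(1, 15)) = Rational(2, 15))
Function('h')(o) = Add(Rational(77, 15), o) (Function('h')(o) = Add(Add(Rational(2, 15), 5), o) = Add(Rational(77, 15), o))
Mul(Function('h')(-5), 54) = Mul(Add(Rational(77, 15), -5), 54) = Mul(Rational(2, 15), 54) = Rational(36, 5)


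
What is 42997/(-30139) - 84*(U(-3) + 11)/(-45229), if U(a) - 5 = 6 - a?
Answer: -1881419413/1363156831 ≈ -1.3802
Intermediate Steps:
U(a) = 11 - a (U(a) = 5 + (6 - a) = 11 - a)
42997/(-30139) - 84*(U(-3) + 11)/(-45229) = 42997/(-30139) - 84*((11 - 1*(-3)) + 11)/(-45229) = 42997*(-1/30139) - 84*((11 + 3) + 11)*(-1/45229) = -42997/30139 - 84*(14 + 11)*(-1/45229) = -42997/30139 - 84*25*(-1/45229) = -42997/30139 - 2100*(-1/45229) = -42997/30139 + 2100/45229 = -1881419413/1363156831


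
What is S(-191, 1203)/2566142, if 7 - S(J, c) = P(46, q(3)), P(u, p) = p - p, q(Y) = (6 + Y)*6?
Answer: 7/2566142 ≈ 2.7278e-6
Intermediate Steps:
q(Y) = 36 + 6*Y
P(u, p) = 0
S(J, c) = 7 (S(J, c) = 7 - 1*0 = 7 + 0 = 7)
S(-191, 1203)/2566142 = 7/2566142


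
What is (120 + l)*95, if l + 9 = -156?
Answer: -4275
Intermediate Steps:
l = -165 (l = -9 - 156 = -165)
(120 + l)*95 = (120 - 165)*95 = -45*95 = -4275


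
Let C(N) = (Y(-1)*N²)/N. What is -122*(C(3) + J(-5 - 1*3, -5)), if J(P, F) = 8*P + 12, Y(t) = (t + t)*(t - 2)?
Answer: 4148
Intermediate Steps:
Y(t) = 2*t*(-2 + t) (Y(t) = (2*t)*(-2 + t) = 2*t*(-2 + t))
C(N) = 6*N (C(N) = ((2*(-1)*(-2 - 1))*N²)/N = ((2*(-1)*(-3))*N²)/N = (6*N²)/N = 6*N)
J(P, F) = 12 + 8*P
-122*(C(3) + J(-5 - 1*3, -5)) = -122*(6*3 + (12 + 8*(-5 - 1*3))) = -122*(18 + (12 + 8*(-5 - 3))) = -122*(18 + (12 + 8*(-8))) = -122*(18 + (12 - 64)) = -122*(18 - 52) = -122*(-34) = 4148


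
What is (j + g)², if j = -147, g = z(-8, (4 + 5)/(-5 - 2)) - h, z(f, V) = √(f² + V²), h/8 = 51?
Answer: (3885 - √3217)²/49 ≈ 2.9910e+5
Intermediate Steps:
h = 408 (h = 8*51 = 408)
z(f, V) = √(V² + f²)
g = -408 + √3217/7 (g = √(((4 + 5)/(-5 - 2))² + (-8)²) - 1*408 = √((9/(-7))² + 64) - 408 = √((9*(-⅐))² + 64) - 408 = √((-9/7)² + 64) - 408 = √(81/49 + 64) - 408 = √(3217/49) - 408 = √3217/7 - 408 = -408 + √3217/7 ≈ -399.90)
(j + g)² = (-147 + (-408 + √3217/7))² = (-555 + √3217/7)²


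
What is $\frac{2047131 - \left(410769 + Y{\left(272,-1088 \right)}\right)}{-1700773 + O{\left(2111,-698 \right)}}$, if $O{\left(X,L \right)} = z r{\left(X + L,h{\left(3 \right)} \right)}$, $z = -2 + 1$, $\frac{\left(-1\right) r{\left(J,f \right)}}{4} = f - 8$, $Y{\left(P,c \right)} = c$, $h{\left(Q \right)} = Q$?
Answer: $- \frac{1637450}{1700793} \approx -0.96276$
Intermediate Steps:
$r{\left(J,f \right)} = 32 - 4 f$ ($r{\left(J,f \right)} = - 4 \left(f - 8\right) = - 4 \left(-8 + f\right) = 32 - 4 f$)
$z = -1$
$O{\left(X,L \right)} = -20$ ($O{\left(X,L \right)} = - (32 - 12) = \left(-1\right) 20 = -20$)
$\frac{2047131 - \left(410769 + Y{\left(272,-1088 \right)}\right)}{-1700773 + O{\left(2111,-698 \right)}} = \frac{2047131 - 409681}{-1700773 - 20} = \frac{2047131 + \left(-410769 + 1088\right)}{-1700793} = \left(2047131 - 409681\right) \left(- \frac{1}{1700793}\right) = 1637450 \left(- \frac{1}{1700793}\right) = - \frac{1637450}{1700793}$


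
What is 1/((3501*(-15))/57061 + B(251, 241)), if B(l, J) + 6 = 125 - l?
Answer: -57061/7584567 ≈ -0.0075233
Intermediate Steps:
B(l, J) = 119 - l (B(l, J) = -6 + (125 - l) = 119 - l)
1/((3501*(-15))/57061 + B(251, 241)) = 1/((3501*(-15))/57061 + (119 - 1*251)) = 1/(-52515*1/57061 + (119 - 251)) = 1/(-52515/57061 - 132) = 1/(-7584567/57061) = -57061/7584567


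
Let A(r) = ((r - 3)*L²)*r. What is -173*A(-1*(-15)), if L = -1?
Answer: -31140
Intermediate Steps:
A(r) = r*(-3 + r) (A(r) = ((r - 3)*(-1)²)*r = ((-3 + r)*1)*r = (-3 + r)*r = r*(-3 + r))
-173*A(-1*(-15)) = -173*(-1*(-15))*(-3 - 1*(-15)) = -2595*(-3 + 15) = -2595*12 = -173*180 = -31140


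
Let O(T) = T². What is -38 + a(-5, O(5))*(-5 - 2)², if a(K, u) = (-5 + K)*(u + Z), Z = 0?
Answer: -12288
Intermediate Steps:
a(K, u) = u*(-5 + K) (a(K, u) = (-5 + K)*(u + 0) = (-5 + K)*u = u*(-5 + K))
-38 + a(-5, O(5))*(-5 - 2)² = -38 + (5²*(-5 - 5))*(-5 - 2)² = -38 + (25*(-10))*(-7)² = -38 - 250*49 = -38 - 12250 = -12288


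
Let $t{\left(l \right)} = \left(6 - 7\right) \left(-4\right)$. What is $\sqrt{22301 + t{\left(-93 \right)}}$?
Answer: $\sqrt{22305} \approx 149.35$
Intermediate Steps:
$t{\left(l \right)} = 4$ ($t{\left(l \right)} = \left(-1\right) \left(-4\right) = 4$)
$\sqrt{22301 + t{\left(-93 \right)}} = \sqrt{22301 + 4} = \sqrt{22305}$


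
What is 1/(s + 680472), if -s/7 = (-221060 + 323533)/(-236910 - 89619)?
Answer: 46647/31742079857 ≈ 1.4696e-6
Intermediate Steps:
s = 102473/46647 (s = -7*(-221060 + 323533)/(-236910 - 89619) = -717311/(-326529) = -717311*(-1)/326529 = -7*(-14639/46647) = 102473/46647 ≈ 2.1968)
1/(s + 680472) = 1/(102473/46647 + 680472) = 1/(31742079857/46647) = 46647/31742079857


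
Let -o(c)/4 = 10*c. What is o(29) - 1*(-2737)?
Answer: 1577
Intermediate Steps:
o(c) = -40*c
o(29) - 1*(-2737) = -40*29 - 1*(-2737) = -1160 + 2737 = 1577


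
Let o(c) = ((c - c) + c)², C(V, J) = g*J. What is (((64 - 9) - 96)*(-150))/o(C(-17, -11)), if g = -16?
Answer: 3075/15488 ≈ 0.19854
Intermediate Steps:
C(V, J) = -16*J
o(c) = c² (o(c) = (0 + c)² = c²)
(((64 - 9) - 96)*(-150))/o(C(-17, -11)) = (((64 - 9) - 96)*(-150))/((-16*(-11))²) = ((55 - 96)*(-150))/(176²) = -41*(-150)/30976 = 6150*(1/30976) = 3075/15488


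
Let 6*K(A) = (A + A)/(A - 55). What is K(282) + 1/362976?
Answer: 34119971/82395552 ≈ 0.41410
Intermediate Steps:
K(A) = A/(3*(-55 + A)) (K(A) = ((A + A)/(A - 55))/6 = ((2*A)/(-55 + A))/6 = (2*A/(-55 + A))/6 = A/(3*(-55 + A)))
K(282) + 1/362976 = (1/3)*282/(-55 + 282) + 1/362976 = (1/3)*282/227 + 1/362976 = (1/3)*282*(1/227) + 1/362976 = 94/227 + 1/362976 = 34119971/82395552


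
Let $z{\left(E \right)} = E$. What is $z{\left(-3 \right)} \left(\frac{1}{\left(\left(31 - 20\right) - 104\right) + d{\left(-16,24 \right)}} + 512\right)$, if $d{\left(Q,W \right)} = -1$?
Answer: $- \frac{144381}{94} \approx -1536.0$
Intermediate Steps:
$z{\left(-3 \right)} \left(\frac{1}{\left(\left(31 - 20\right) - 104\right) + d{\left(-16,24 \right)}} + 512\right) = - 3 \left(\frac{1}{\left(\left(31 - 20\right) - 104\right) - 1} + 512\right) = - 3 \left(\frac{1}{\left(11 - 104\right) - 1} + 512\right) = - 3 \left(\frac{1}{-93 - 1} + 512\right) = - 3 \left(\frac{1}{-94} + 512\right) = - 3 \left(- \frac{1}{94} + 512\right) = \left(-3\right) \frac{48127}{94} = - \frac{144381}{94}$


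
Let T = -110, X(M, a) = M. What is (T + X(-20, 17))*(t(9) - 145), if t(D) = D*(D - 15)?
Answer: 25870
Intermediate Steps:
t(D) = D*(-15 + D)
(T + X(-20, 17))*(t(9) - 145) = (-110 - 20)*(9*(-15 + 9) - 145) = -130*(9*(-6) - 145) = -130*(-54 - 145) = -130*(-199) = 25870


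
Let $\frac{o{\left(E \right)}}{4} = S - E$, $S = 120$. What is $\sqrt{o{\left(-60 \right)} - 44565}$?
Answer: $i \sqrt{43845} \approx 209.39 i$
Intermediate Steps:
$o{\left(E \right)} = 480 - 4 E$ ($o{\left(E \right)} = 4 \left(120 - E\right) = 480 - 4 E$)
$\sqrt{o{\left(-60 \right)} - 44565} = \sqrt{\left(480 - -240\right) - 44565} = \sqrt{\left(480 + 240\right) - 44565} = \sqrt{720 - 44565} = \sqrt{-43845} = i \sqrt{43845}$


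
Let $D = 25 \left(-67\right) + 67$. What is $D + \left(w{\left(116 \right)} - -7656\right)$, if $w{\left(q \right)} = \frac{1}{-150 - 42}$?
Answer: $\frac{1161215}{192} \approx 6048.0$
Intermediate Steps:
$D = -1608$ ($D = -1675 + 67 = -1608$)
$w{\left(q \right)} = - \frac{1}{192}$ ($w{\left(q \right)} = \frac{1}{-192} = - \frac{1}{192}$)
$D + \left(w{\left(116 \right)} - -7656\right) = -1608 - - \frac{1469951}{192} = -1608 + \left(- \frac{1}{192} + 7656\right) = -1608 + \frac{1469951}{192} = \frac{1161215}{192}$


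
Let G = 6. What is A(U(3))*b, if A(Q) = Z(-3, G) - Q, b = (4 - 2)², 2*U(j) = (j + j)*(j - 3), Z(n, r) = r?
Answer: 24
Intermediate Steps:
U(j) = j*(-3 + j) (U(j) = ((j + j)*(j - 3))/2 = ((2*j)*(-3 + j))/2 = (2*j*(-3 + j))/2 = j*(-3 + j))
b = 4 (b = 2² = 4)
A(Q) = 6 - Q
A(U(3))*b = (6 - 3*(-3 + 3))*4 = (6 - 3*0)*4 = (6 - 1*0)*4 = (6 + 0)*4 = 6*4 = 24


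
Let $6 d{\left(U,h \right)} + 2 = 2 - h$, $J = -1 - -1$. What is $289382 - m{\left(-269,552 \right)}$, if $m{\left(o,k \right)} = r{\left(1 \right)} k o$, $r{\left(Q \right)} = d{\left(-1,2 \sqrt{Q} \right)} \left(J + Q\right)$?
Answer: $239886$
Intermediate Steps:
$J = 0$ ($J = -1 + 1 = 0$)
$d{\left(U,h \right)} = - \frac{h}{6}$ ($d{\left(U,h \right)} = - \frac{1}{3} + \frac{2 - h}{6} = - \frac{1}{3} - \left(- \frac{1}{3} + \frac{h}{6}\right) = - \frac{h}{6}$)
$r{\left(Q \right)} = - \frac{Q^{\frac{3}{2}}}{3}$ ($r{\left(Q \right)} = - \frac{2 \sqrt{Q}}{6} \left(0 + Q\right) = - \frac{\sqrt{Q}}{3} Q = - \frac{Q^{\frac{3}{2}}}{3}$)
$m{\left(o,k \right)} = - \frac{k o}{3}$ ($m{\left(o,k \right)} = - \frac{1^{\frac{3}{2}}}{3} k o = \left(- \frac{1}{3}\right) 1 k o = - \frac{k}{3} o = - \frac{k o}{3}$)
$289382 - m{\left(-269,552 \right)} = 289382 - \left(- \frac{1}{3}\right) 552 \left(-269\right) = 289382 - 49496 = 239886$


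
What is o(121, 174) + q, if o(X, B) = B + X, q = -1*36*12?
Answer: -137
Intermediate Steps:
q = -432 (q = -36*12 = -432)
o(121, 174) + q = (174 + 121) - 432 = 295 - 432 = -137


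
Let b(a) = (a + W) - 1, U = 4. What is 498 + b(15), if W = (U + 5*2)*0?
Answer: 512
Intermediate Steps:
W = 0 (W = (4 + 5*2)*0 = (4 + 10)*0 = 14*0 = 0)
b(a) = -1 + a (b(a) = (a + 0) - 1 = a - 1 = -1 + a)
498 + b(15) = 498 + (-1 + 15) = 498 + 14 = 512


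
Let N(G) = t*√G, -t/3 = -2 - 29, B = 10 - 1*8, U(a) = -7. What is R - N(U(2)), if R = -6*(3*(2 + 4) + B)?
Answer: -120 - 93*I*√7 ≈ -120.0 - 246.05*I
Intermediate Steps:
B = 2 (B = 10 - 8 = 2)
t = 93 (t = -3*(-2 - 29) = -3*(-31) = 93)
N(G) = 93*√G
R = -120 (R = -6*(3*(2 + 4) + 2) = -6*(3*6 + 2) = -6*(18 + 2) = -6*20 = -120)
R - N(U(2)) = -120 - 93*√(-7) = -120 - 93*I*√7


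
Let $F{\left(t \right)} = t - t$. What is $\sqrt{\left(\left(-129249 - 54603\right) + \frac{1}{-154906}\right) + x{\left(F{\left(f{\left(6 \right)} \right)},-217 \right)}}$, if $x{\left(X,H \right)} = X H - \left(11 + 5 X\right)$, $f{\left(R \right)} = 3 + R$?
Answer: $\frac{i \sqrt{4411952431948374}}{154906} \approx 428.79 i$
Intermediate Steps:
$F{\left(t \right)} = 0$
$x{\left(X,H \right)} = -11 - 5 X + H X$ ($x{\left(X,H \right)} = H X - \left(11 + 5 X\right) = -11 - 5 X + H X$)
$\sqrt{\left(\left(-129249 - 54603\right) + \frac{1}{-154906}\right) + x{\left(F{\left(f{\left(6 \right)} \right)},-217 \right)}} = \sqrt{\left(\left(-129249 - 54603\right) + \frac{1}{-154906}\right) - 11} = \sqrt{\left(-183852 - \frac{1}{154906}\right) + \left(-11 + 0 + 0\right)} = \sqrt{- \frac{28479777913}{154906} - 11} = \sqrt{- \frac{28481481879}{154906}} = \frac{i \sqrt{4411952431948374}}{154906}$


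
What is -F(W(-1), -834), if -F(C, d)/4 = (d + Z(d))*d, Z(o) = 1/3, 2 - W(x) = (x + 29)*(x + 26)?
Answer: 2781112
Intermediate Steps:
W(x) = 2 - (26 + x)*(29 + x) (W(x) = 2 - (x + 29)*(x + 26) = 2 - (29 + x)*(26 + x) = 2 - (26 + x)*(29 + x))
Z(o) = 1/3
F(C, d) = -4*d*(1/3 + d) (F(C, d) = -4*(d + 1/3)*d = -4*(1/3 + d)*d = -4*d*(1/3 + d))
-F(W(-1), -834) = -(-4)*(-834)*(1 + 3*(-834))/3 = -(-4)*(-834)*(1 - 2502)/3 = -(-4)*(-834)*(-2501)/3 = -1*(-2781112) = 2781112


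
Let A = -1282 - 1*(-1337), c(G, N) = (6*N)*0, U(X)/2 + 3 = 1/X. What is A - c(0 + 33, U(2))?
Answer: 55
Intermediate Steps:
U(X) = -6 + 2/X (U(X) = -6 + 2*(1/X) = -6 + 2/X)
c(G, N) = 0
A = 55 (A = -1282 + 1337 = 55)
A - c(0 + 33, U(2)) = 55 - 1*0 = 55 + 0 = 55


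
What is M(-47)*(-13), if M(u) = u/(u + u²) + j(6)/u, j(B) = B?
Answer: 4199/2162 ≈ 1.9422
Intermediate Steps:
M(u) = 6/u + u/(u + u²) (M(u) = u/(u + u²) + 6/u = 6/u + u/(u + u²))
M(-47)*(-13) = ((6 + 7*(-47))/((-47)*(1 - 47)))*(-13) = -1/47*(6 - 329)/(-46)*(-13) = -1/47*(-1/46)*(-323)*(-13) = -323/2162*(-13) = 4199/2162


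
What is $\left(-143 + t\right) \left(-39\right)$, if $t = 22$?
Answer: $4719$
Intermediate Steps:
$\left(-143 + t\right) \left(-39\right) = \left(-143 + 22\right) \left(-39\right) = \left(-121\right) \left(-39\right) = 4719$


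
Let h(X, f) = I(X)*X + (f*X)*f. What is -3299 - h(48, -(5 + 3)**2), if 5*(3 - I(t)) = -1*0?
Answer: -200051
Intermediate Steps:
I(t) = 3 (I(t) = 3 - (-1)*0/5 = 3 - 1/5*0 = 3 + 0 = 3)
h(X, f) = 3*X + X*f**2 (h(X, f) = 3*X + (f*X)*f = 3*X + (X*f)*f = 3*X + X*f**2)
-3299 - h(48, -(5 + 3)**2) = -3299 - 48*(3 + (-(5 + 3)**2)**2) = -3299 - 48*(3 + (-1*8**2)**2) = -3299 - 48*(3 + (-1*64)**2) = -3299 - 48*(3 + (-64)**2) = -3299 - 48*(3 + 4096) = -3299 - 48*4099 = -3299 - 1*196752 = -3299 - 196752 = -200051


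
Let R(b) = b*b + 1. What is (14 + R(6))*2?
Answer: 102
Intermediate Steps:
R(b) = 1 + b² (R(b) = b² + 1 = 1 + b²)
(14 + R(6))*2 = (14 + (1 + 6²))*2 = (14 + (1 + 36))*2 = (14 + 37)*2 = 51*2 = 102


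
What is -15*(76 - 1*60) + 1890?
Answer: 1650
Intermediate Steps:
-15*(76 - 1*60) + 1890 = -15*(76 - 60) + 1890 = -15*16 + 1890 = -240 + 1890 = 1650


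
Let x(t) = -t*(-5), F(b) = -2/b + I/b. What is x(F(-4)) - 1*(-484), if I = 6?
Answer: 479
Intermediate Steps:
F(b) = 4/b (F(b) = -2/b + 6/b = 4/b)
x(t) = 5*t (x(t) = -(-5)*t = 5*t)
x(F(-4)) - 1*(-484) = 5*(4/(-4)) - 1*(-484) = 5*(4*(-1/4)) + 484 = 5*(-1) + 484 = -5 + 484 = 479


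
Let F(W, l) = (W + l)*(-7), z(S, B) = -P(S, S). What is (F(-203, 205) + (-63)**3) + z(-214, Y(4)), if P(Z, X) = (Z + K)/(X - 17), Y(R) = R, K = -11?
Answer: -19254772/77 ≈ -2.5006e+5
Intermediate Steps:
P(Z, X) = (-11 + Z)/(-17 + X) (P(Z, X) = (Z - 11)/(X - 17) = (-11 + Z)/(-17 + X))
z(S, B) = -(-11 + S)/(-17 + S)
F(W, l) = -7*W - 7*l
(F(-203, 205) + (-63)**3) + z(-214, Y(4)) = ((-7*(-203) - 7*205) + (-63)**3) + (11 - 1*(-214))/(-17 - 214) = ((1421 - 1435) - 250047) + (11 + 214)/(-231) = (-14 - 250047) - 1/231*225 = -250061 - 75/77 = -19254772/77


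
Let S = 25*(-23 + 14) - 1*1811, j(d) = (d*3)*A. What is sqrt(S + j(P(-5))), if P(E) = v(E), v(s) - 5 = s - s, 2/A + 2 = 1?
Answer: I*sqrt(2066) ≈ 45.453*I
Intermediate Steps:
A = -2 (A = 2/(-2 + 1) = 2/(-1) = 2*(-1) = -2)
v(s) = 5 (v(s) = 5 + (s - s) = 5 + 0 = 5)
P(E) = 5
j(d) = -6*d (j(d) = (d*3)*(-2) = (3*d)*(-2) = -6*d)
S = -2036 (S = 25*(-9) - 1811 = -225 - 1811 = -2036)
sqrt(S + j(P(-5))) = sqrt(-2036 - 6*5) = sqrt(-2036 - 30) = sqrt(-2066) = I*sqrt(2066)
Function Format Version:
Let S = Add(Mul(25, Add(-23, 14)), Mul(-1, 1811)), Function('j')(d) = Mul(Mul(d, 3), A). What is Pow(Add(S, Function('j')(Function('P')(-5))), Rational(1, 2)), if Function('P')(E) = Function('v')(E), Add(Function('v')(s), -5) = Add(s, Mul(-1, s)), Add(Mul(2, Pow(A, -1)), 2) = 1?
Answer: Mul(I, Pow(2066, Rational(1, 2))) ≈ Mul(45.453, I)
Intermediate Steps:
A = -2 (A = Mul(2, Pow(Add(-2, 1), -1)) = Mul(2, Pow(-1, -1)) = Mul(2, -1) = -2)
Function('v')(s) = 5 (Function('v')(s) = Add(5, Add(s, Mul(-1, s))) = Add(5, 0) = 5)
Function('P')(E) = 5
Function('j')(d) = Mul(-6, d) (Function('j')(d) = Mul(Mul(d, 3), -2) = Mul(Mul(3, d), -2) = Mul(-6, d))
S = -2036 (S = Add(Mul(25, -9), -1811) = Add(-225, -1811) = -2036)
Pow(Add(S, Function('j')(Function('P')(-5))), Rational(1, 2)) = Pow(Add(-2036, Mul(-6, 5)), Rational(1, 2)) = Pow(Add(-2036, -30), Rational(1, 2)) = Pow(-2066, Rational(1, 2)) = Mul(I, Pow(2066, Rational(1, 2)))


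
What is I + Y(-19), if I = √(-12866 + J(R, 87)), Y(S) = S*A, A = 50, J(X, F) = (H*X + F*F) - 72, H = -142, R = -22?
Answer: -950 + I*√2245 ≈ -950.0 + 47.381*I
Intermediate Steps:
J(X, F) = -72 + F² - 142*X (J(X, F) = (-142*X + F*F) - 72 = (-142*X + F²) - 72 = (F² - 142*X) - 72 = -72 + F² - 142*X)
Y(S) = 50*S (Y(S) = S*50 = 50*S)
I = I*√2245 (I = √(-12866 + (-72 + 87² - 142*(-22))) = √(-12866 + (-72 + 7569 + 3124)) = √(-12866 + 10621) = √(-2245) = I*√2245 ≈ 47.381*I)
I + Y(-19) = I*√2245 + 50*(-19) = I*√2245 - 950 = -950 + I*√2245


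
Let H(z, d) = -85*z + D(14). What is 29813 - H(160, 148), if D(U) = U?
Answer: 43399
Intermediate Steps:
H(z, d) = 14 - 85*z (H(z, d) = -85*z + 14 = 14 - 85*z)
29813 - H(160, 148) = 29813 - (14 - 85*160) = 29813 - (14 - 13600) = 29813 - 1*(-13586) = 29813 + 13586 = 43399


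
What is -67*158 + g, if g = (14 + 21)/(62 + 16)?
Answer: -825673/78 ≈ -10586.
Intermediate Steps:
g = 35/78 ≈ 0.44872
-67*158 + g = -67*158 + 35/78 = -10586 + 35/78 = -825673/78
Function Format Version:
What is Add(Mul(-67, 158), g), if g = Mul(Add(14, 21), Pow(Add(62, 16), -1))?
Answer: Rational(-825673, 78) ≈ -10586.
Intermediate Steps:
g = Rational(35, 78) (g = Mul(35, Pow(78, -1)) = Mul(35, Rational(1, 78)) = Rational(35, 78) ≈ 0.44872)
Add(Mul(-67, 158), g) = Add(Mul(-67, 158), Rational(35, 78)) = Add(-10586, Rational(35, 78)) = Rational(-825673, 78)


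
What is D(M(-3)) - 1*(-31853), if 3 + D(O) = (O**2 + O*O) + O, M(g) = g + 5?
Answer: 31860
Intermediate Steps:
M(g) = 5 + g
D(O) = -3 + O + 2*O**2 (D(O) = -3 + ((O**2 + O*O) + O) = -3 + ((O**2 + O**2) + O) = -3 + (2*O**2 + O) = -3 + (O + 2*O**2) = -3 + O + 2*O**2)
D(M(-3)) - 1*(-31853) = (-3 + (5 - 3) + 2*(5 - 3)**2) - 1*(-31853) = (-3 + 2 + 2*2**2) + 31853 = (-3 + 2 + 2*4) + 31853 = (-3 + 2 + 8) + 31853 = 7 + 31853 = 31860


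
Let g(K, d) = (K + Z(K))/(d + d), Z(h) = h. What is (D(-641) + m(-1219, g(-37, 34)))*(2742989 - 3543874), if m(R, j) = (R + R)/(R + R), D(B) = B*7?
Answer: 3592770110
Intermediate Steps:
g(K, d) = K/d (g(K, d) = (K + K)/(d + d) = (2*K)/((2*d)) = (2*K)*(1/(2*d)) = K/d)
D(B) = 7*B
m(R, j) = 1 (m(R, j) = (2*R)/((2*R)) = (2*R)*(1/(2*R)) = 1)
(D(-641) + m(-1219, g(-37, 34)))*(2742989 - 3543874) = (7*(-641) + 1)*(2742989 - 3543874) = (-4487 + 1)*(-800885) = -4486*(-800885) = 3592770110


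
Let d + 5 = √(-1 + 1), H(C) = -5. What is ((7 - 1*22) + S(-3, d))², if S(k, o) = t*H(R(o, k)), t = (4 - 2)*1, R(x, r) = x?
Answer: 625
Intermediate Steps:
t = 2 (t = 2*1 = 2)
d = -5 (d = -5 + √(-1 + 1) = -5 + √0 = -5 + 0 = -5)
S(k, o) = -10 (S(k, o) = 2*(-5) = -10)
((7 - 1*22) + S(-3, d))² = ((7 - 1*22) - 10)² = ((7 - 22) - 10)² = (-15 - 10)² = (-25)² = 625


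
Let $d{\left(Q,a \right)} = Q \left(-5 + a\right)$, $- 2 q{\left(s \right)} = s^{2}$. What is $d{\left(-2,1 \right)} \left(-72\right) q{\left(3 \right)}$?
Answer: $2592$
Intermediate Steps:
$q{\left(s \right)} = - \frac{s^{2}}{2}$
$d{\left(-2,1 \right)} \left(-72\right) q{\left(3 \right)} = - 2 \left(-5 + 1\right) \left(-72\right) \left(- \frac{3^{2}}{2}\right) = \left(-2\right) \left(-4\right) \left(-72\right) \left(\left(- \frac{1}{2}\right) 9\right) = 8 \left(-72\right) \left(- \frac{9}{2}\right) = \left(-576\right) \left(- \frac{9}{2}\right) = 2592$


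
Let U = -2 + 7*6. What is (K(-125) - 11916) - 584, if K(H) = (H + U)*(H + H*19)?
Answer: 200000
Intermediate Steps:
U = 40 (U = -2 + 42 = 40)
K(H) = 20*H*(40 + H) (K(H) = (H + 40)*(H + H*19) = (40 + H)*(H + 19*H) = (40 + H)*(20*H) = 20*H*(40 + H))
(K(-125) - 11916) - 584 = (20*(-125)*(40 - 125) - 11916) - 584 = (20*(-125)*(-85) - 11916) - 584 = (212500 - 11916) - 584 = 200584 - 584 = 200000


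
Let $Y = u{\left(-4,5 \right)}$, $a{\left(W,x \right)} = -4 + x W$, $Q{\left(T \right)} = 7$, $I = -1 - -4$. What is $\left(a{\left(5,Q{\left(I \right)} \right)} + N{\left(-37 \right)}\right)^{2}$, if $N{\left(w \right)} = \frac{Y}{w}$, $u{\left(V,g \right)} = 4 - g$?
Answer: $\frac{1317904}{1369} \approx 962.68$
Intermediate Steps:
$I = 3$ ($I = -1 + 4 = 3$)
$a{\left(W,x \right)} = -4 + W x$
$Y = -1$ ($Y = 4 - 5 = -1$)
$N{\left(w \right)} = - \frac{1}{w}$
$\left(a{\left(5,Q{\left(I \right)} \right)} + N{\left(-37 \right)}\right)^{2} = \left(\left(-4 + 5 \cdot 7\right) - \frac{1}{-37}\right)^{2} = \left(\left(-4 + 35\right) - - \frac{1}{37}\right)^{2} = \left(31 + \frac{1}{37}\right)^{2} = \left(\frac{1148}{37}\right)^{2} = \frac{1317904}{1369}$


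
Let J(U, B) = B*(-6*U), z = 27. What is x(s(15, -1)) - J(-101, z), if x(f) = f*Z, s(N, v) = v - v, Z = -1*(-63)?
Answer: -16362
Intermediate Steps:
Z = 63
s(N, v) = 0
J(U, B) = -6*B*U
x(f) = 63*f (x(f) = f*63 = 63*f)
x(s(15, -1)) - J(-101, z) = 63*0 - (-6)*27*(-101) = 0 - 1*16362 = 0 - 16362 = -16362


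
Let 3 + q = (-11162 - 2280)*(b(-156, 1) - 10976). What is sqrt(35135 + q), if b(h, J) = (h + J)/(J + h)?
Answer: sqrt(147561082) ≈ 12147.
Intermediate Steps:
b(h, J) = 1 (b(h, J) = (J + h)/(J + h) = 1)
q = 147525947 (q = -3 + (-11162 - 2280)*(1 - 10976) = -3 - 13442*(-10975) = -3 + 147525950 = 147525947)
sqrt(35135 + q) = sqrt(35135 + 147525947) = sqrt(147561082)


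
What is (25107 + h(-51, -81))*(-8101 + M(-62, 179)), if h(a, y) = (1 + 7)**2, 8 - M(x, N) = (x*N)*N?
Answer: 49799539779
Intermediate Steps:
M(x, N) = 8 - x*N**2 (M(x, N) = 8 - x*N*N = 8 - N*x*N = 8 - x*N**2)
h(a, y) = 64 (h(a, y) = 8**2 = 64)
(25107 + h(-51, -81))*(-8101 + M(-62, 179)) = (25107 + 64)*(-8101 + (8 - 1*(-62)*179**2)) = 25171*(-8101 + (8 - 1*(-62)*32041)) = 25171*(-8101 + (8 + 1986542)) = 25171*(-8101 + 1986550) = 25171*1978449 = 49799539779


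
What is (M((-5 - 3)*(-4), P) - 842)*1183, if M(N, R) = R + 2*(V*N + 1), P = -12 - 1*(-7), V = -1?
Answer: -1075347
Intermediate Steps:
P = -5 (P = -12 + 7 = -5)
M(N, R) = 2 + R - 2*N (M(N, R) = R + 2*(-N + 1) = R + 2*(1 - N) = R + (2 - 2*N) = 2 + R - 2*N)
(M((-5 - 3)*(-4), P) - 842)*1183 = ((2 - 5 - 2*(-5 - 3)*(-4)) - 842)*1183 = ((2 - 5 - (-16)*(-4)) - 842)*1183 = ((2 - 5 - 2*32) - 842)*1183 = ((2 - 5 - 64) - 842)*1183 = (-67 - 842)*1183 = -909*1183 = -1075347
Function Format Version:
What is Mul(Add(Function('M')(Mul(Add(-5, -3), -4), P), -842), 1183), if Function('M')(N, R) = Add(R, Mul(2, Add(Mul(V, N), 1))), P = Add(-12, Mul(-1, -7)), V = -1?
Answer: -1075347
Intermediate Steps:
P = -5 (P = Add(-12, 7) = -5)
Function('M')(N, R) = Add(2, R, Mul(-2, N)) (Function('M')(N, R) = Add(R, Mul(2, Add(Mul(-1, N), 1))) = Add(R, Mul(2, Add(1, Mul(-1, N)))) = Add(R, Add(2, Mul(-2, N))) = Add(2, R, Mul(-2, N)))
Mul(Add(Function('M')(Mul(Add(-5, -3), -4), P), -842), 1183) = Mul(Add(Add(2, -5, Mul(-2, Mul(Add(-5, -3), -4))), -842), 1183) = Mul(Add(Add(2, -5, Mul(-2, Mul(-8, -4))), -842), 1183) = Mul(Add(Add(2, -5, Mul(-2, 32)), -842), 1183) = Mul(Add(Add(2, -5, -64), -842), 1183) = Mul(Add(-67, -842), 1183) = Mul(-909, 1183) = -1075347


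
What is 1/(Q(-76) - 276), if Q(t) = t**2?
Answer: 1/5500 ≈ 0.00018182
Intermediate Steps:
1/(Q(-76) - 276) = 1/((-76)**2 - 276) = 1/(5776 - 276) = 1/5500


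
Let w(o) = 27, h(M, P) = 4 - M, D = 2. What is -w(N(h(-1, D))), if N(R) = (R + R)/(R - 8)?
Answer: -27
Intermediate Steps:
N(R) = 2*R/(-8 + R) (N(R) = (2*R)/(-8 + R) = 2*R/(-8 + R))
-w(N(h(-1, D))) = -1*27 = -27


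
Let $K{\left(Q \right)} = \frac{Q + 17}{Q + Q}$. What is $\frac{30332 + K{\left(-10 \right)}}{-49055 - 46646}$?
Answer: $- \frac{606633}{1914020} \approx -0.31694$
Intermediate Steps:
$K{\left(Q \right)} = \frac{17 + Q}{2 Q}$
$\frac{30332 + K{\left(-10 \right)}}{-49055 - 46646} = \frac{30332 + \frac{17 - 10}{2 \left(-10\right)}}{-49055 - 46646} = \frac{30332 + \frac{1}{2} \left(- \frac{1}{10}\right) 7}{-95701} = \left(30332 - \frac{7}{20}\right) \left(- \frac{1}{95701}\right) = \frac{606633}{20} \left(- \frac{1}{95701}\right) = - \frac{606633}{1914020}$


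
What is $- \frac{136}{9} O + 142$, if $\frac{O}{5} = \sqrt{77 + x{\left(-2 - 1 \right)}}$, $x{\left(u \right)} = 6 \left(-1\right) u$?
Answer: $142 - \frac{680 \sqrt{95}}{9} \approx -594.42$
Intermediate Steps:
$x{\left(u \right)} = - 6 u$
$O = 5 \sqrt{95}$ ($O = 5 \sqrt{77 - 6 \left(-2 - 1\right)} = 5 \sqrt{77 - -18} = 5 \sqrt{77 + 18} = 5 \sqrt{95} \approx 48.734$)
$- \frac{136}{9} O + 142 = - \frac{136}{9} \cdot 5 \sqrt{95} + 142 = \left(-136\right) \frac{1}{9} \cdot 5 \sqrt{95} + 142 = - \frac{136 \cdot 5 \sqrt{95}}{9} + 142 = - \frac{680 \sqrt{95}}{9} + 142 = 142 - \frac{680 \sqrt{95}}{9}$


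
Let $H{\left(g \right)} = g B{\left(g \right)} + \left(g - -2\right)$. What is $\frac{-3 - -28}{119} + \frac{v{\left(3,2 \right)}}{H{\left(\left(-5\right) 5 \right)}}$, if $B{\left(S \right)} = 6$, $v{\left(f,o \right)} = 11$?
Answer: $\frac{3016}{20587} \approx 0.1465$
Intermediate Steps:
$H{\left(g \right)} = 2 + 7 g$ ($H{\left(g \right)} = g 6 + \left(g - -2\right) = 6 g + \left(g + 2\right) = 6 g + \left(2 + g\right) = 2 + 7 g$)
$\frac{-3 - -28}{119} + \frac{v{\left(3,2 \right)}}{H{\left(\left(-5\right) 5 \right)}} = \frac{-3 - -28}{119} + \frac{11}{2 + 7 \left(\left(-5\right) 5\right)} = \left(-3 + 28\right) \frac{1}{119} + \frac{11}{2 + 7 \left(-25\right)} = 25 \cdot \frac{1}{119} + \frac{11}{2 - 175} = \frac{25}{119} + \frac{11}{-173} = \frac{25}{119} + 11 \left(- \frac{1}{173}\right) = \frac{25}{119} - \frac{11}{173} = \frac{3016}{20587}$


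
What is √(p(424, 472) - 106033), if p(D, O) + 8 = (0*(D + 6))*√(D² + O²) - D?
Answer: I*√106465 ≈ 326.29*I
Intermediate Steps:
p(D, O) = -8 - D (p(D, O) = -8 + ((0*(D + 6))*√(D² + O²) - D) = -8 + ((0*(6 + D))*√(D² + O²) - D) = -8 + (0*√(D² + O²) - D) = -8 + (0 - D) = -8 - D)
√(p(424, 472) - 106033) = √((-8 - 1*424) - 106033) = √((-8 - 424) - 106033) = √(-432 - 106033) = √(-106465) = I*√106465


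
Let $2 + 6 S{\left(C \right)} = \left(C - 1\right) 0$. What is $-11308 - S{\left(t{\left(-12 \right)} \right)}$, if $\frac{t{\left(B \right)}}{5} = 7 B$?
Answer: $- \frac{33923}{3} \approx -11308.0$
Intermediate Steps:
$t{\left(B \right)} = 35 B$ ($t{\left(B \right)} = 5 \cdot 7 B = 35 B$)
$S{\left(C \right)} = - \frac{1}{3}$ ($S{\left(C \right)} = - \frac{1}{3} + \frac{\left(C - 1\right) 0}{6} = - \frac{1}{3} + \frac{\left(-1 + C\right) 0}{6} = - \frac{1}{3} + \frac{1}{6} \cdot 0 = - \frac{1}{3} + 0 = - \frac{1}{3}$)
$-11308 - S{\left(t{\left(-12 \right)} \right)} = -11308 - - \frac{1}{3} = -11308 + \frac{1}{3} = - \frac{33923}{3}$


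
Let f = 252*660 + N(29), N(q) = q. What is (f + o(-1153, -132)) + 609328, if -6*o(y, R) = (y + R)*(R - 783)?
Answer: 1159429/2 ≈ 5.7971e+5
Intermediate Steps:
f = 166349 (f = 252*660 + 29 = 166320 + 29 = 166349)
o(y, R) = -(-783 + R)*(R + y)/6 (o(y, R) = -(y + R)*(R - 783)/6 = -(R + y)*(-783 + R)/6 = -(-783 + R)*(R + y)/6)
(f + o(-1153, -132)) + 609328 = (166349 + (-⅙*(-132)² + (261/2)*(-132) + (261/2)*(-1153) - ⅙*(-132)*(-1153))) + 609328 = (166349 + (-⅙*17424 - 17226 - 300933/2 - 25366)) + 609328 = (166349 + (-2904 - 17226 - 300933/2 - 25366)) + 609328 = (166349 - 391925/2) + 609328 = -59227/2 + 609328 = 1159429/2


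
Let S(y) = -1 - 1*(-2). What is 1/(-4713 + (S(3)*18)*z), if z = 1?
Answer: -1/4695 ≈ -0.00021299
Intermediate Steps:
S(y) = 1 (S(y) = -1 + 2 = 1)
1/(-4713 + (S(3)*18)*z) = 1/(-4713 + (1*18)*1) = 1/(-4713 + 18*1) = 1/(-4713 + 18) = 1/(-4695) = -1/4695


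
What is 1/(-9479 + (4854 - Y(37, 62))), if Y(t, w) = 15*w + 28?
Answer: -1/5583 ≈ -0.00017912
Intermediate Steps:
Y(t, w) = 28 + 15*w
1/(-9479 + (4854 - Y(37, 62))) = 1/(-9479 + (4854 - (28 + 15*62))) = 1/(-9479 + (4854 - (28 + 930))) = 1/(-9479 + (4854 - 1*958)) = 1/(-9479 + (4854 - 958)) = 1/(-9479 + 3896) = 1/(-5583) = -1/5583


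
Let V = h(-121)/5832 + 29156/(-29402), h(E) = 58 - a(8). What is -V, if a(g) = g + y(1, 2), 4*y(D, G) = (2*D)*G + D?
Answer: 112402963/114314976 ≈ 0.98327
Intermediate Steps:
y(D, G) = D/4 + D*G/2 (y(D, G) = ((2*D)*G + D)/4 = (2*D*G + D)/4 = (D + 2*D*G)/4 = D/4 + D*G/2)
a(g) = 5/4 + g (a(g) = g + (¼)*1*(1 + 2*2) = g + (¼)*1*(1 + 4) = g + (¼)*1*5 = g + 5/4 = 5/4 + g)
h(E) = 195/4 (h(E) = 58 - (5/4 + 8) = 58 - 1*37/4 = 58 - 37/4 = 195/4)
V = -112402963/114314976 (V = (195/4)/5832 + 29156/(-29402) = (195/4)*(1/5832) + 29156*(-1/29402) = 65/7776 - 14578/14701 = -112402963/114314976 ≈ -0.98327)
-V = -1*(-112402963/114314976) = 112402963/114314976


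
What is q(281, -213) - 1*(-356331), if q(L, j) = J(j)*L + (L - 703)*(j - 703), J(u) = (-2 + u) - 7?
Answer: 680501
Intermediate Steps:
J(u) = -9 + u
q(L, j) = L*(-9 + j) + (-703 + L)*(-703 + j) (q(L, j) = (-9 + j)*L + (L - 703)*(j - 703) = L*(-9 + j) + (-703 + L)*(-703 + j))
q(281, -213) - 1*(-356331) = (494209 - 712*281 - 703*(-213) + 2*281*(-213)) - 1*(-356331) = (494209 - 200072 + 149739 - 119706) + 356331 = 324170 + 356331 = 680501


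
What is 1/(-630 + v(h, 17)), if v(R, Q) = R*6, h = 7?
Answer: -1/588 ≈ -0.0017007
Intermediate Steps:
v(R, Q) = 6*R
1/(-630 + v(h, 17)) = 1/(-630 + 6*7) = 1/(-630 + 42) = 1/(-588) = -1/588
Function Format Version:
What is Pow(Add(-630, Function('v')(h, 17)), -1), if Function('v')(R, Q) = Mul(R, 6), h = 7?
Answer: Rational(-1, 588) ≈ -0.0017007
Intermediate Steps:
Function('v')(R, Q) = Mul(6, R)
Pow(Add(-630, Function('v')(h, 17)), -1) = Pow(Add(-630, Mul(6, 7)), -1) = Pow(Add(-630, 42), -1) = Pow(-588, -1) = Rational(-1, 588)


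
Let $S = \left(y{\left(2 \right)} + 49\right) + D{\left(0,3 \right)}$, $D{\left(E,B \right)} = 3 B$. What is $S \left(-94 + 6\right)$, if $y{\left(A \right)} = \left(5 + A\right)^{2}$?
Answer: $-9416$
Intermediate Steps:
$S = 107$ ($S = \left(\left(5 + 2\right)^{2} + 49\right) + 3 \cdot 3 = \left(7^{2} + 49\right) + 9 = \left(49 + 49\right) + 9 = 98 + 9 = 107$)
$S \left(-94 + 6\right) = 107 \left(-94 + 6\right) = 107 \left(-88\right) = -9416$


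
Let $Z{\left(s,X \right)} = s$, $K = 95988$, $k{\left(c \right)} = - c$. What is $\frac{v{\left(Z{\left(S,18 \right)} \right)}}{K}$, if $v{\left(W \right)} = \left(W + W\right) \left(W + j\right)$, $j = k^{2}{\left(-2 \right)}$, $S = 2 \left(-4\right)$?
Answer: $\frac{16}{23997} \approx 0.00066675$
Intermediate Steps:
$S = -8$
$j = 4$ ($j = \left(\left(-1\right) \left(-2\right)\right)^{2} = 2^{2} = 4$)
$v{\left(W \right)} = 2 W \left(4 + W\right)$ ($v{\left(W \right)} = \left(W + W\right) \left(W + 4\right) = 2 W \left(4 + W\right)$)
$\frac{v{\left(Z{\left(S,18 \right)} \right)}}{K} = \frac{2 \left(-8\right) \left(4 - 8\right)}{95988} = 2 \left(-8\right) \left(-4\right) \frac{1}{95988} = 64 \cdot \frac{1}{95988} = \frac{16}{23997}$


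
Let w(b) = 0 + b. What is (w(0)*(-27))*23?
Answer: 0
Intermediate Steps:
w(b) = b
(w(0)*(-27))*23 = (0*(-27))*23 = 0*23 = 0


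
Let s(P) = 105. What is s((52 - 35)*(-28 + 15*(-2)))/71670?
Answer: 7/4778 ≈ 0.0014650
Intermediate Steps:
s((52 - 35)*(-28 + 15*(-2)))/71670 = 105/71670 = 105*(1/71670) = 7/4778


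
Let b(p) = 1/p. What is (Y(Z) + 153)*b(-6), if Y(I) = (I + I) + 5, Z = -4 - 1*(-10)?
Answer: -85/3 ≈ -28.333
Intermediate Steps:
Z = 6 (Z = -4 + 10 = 6)
Y(I) = 5 + 2*I (Y(I) = 2*I + 5 = 5 + 2*I)
(Y(Z) + 153)*b(-6) = ((5 + 2*6) + 153)/(-6) = ((5 + 12) + 153)*(-1/6) = (17 + 153)*(-1/6) = 170*(-1/6) = -85/3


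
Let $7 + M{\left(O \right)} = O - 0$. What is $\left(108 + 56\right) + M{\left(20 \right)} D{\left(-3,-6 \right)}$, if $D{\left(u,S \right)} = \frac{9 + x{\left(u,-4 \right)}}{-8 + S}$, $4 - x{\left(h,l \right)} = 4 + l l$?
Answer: $\frac{341}{2} \approx 170.5$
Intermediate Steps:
$x{\left(h,l \right)} = - l^{2}$ ($x{\left(h,l \right)} = 4 - \left(4 + l l\right) = 4 - \left(4 + l^{2}\right) = - l^{2}$)
$D{\left(u,S \right)} = - \frac{7}{-8 + S}$ ($D{\left(u,S \right)} = \frac{9 - \left(-4\right)^{2}}{-8 + S} = \frac{9 - 16}{-8 + S} = - \frac{7}{-8 + S}$)
$M{\left(O \right)} = -7 + O$ ($M{\left(O \right)} = -7 + \left(O - 0\right) = -7 + \left(O + 0\right) = -7 + O$)
$\left(108 + 56\right) + M{\left(20 \right)} D{\left(-3,-6 \right)} = \left(108 + 56\right) + \left(-7 + 20\right) \left(- \frac{7}{-8 - 6}\right) = 164 + 13 \left(- \frac{7}{-14}\right) = 164 + 13 \left(\left(-7\right) \left(- \frac{1}{14}\right)\right) = 164 + 13 \cdot \frac{1}{2} = 164 + \frac{13}{2} = \frac{341}{2}$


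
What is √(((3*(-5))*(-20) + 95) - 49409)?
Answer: 3*I*√5446 ≈ 221.39*I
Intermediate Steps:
√(((3*(-5))*(-20) + 95) - 49409) = √((-15*(-20) + 95) - 49409) = √((300 + 95) - 49409) = √(395 - 49409) = √(-49014) = 3*I*√5446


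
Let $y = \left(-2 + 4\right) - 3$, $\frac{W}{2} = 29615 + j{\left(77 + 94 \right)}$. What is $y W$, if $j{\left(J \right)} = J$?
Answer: $-59572$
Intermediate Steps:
$W = 59572$ ($W = 2 \left(29615 + \left(77 + 94\right)\right) = 2 \left(29615 + 171\right) = 2 \cdot 29786 = 59572$)
$y = -1$ ($y = 2 - 3 = -1$)
$y W = \left(-1\right) 59572 = -59572$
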